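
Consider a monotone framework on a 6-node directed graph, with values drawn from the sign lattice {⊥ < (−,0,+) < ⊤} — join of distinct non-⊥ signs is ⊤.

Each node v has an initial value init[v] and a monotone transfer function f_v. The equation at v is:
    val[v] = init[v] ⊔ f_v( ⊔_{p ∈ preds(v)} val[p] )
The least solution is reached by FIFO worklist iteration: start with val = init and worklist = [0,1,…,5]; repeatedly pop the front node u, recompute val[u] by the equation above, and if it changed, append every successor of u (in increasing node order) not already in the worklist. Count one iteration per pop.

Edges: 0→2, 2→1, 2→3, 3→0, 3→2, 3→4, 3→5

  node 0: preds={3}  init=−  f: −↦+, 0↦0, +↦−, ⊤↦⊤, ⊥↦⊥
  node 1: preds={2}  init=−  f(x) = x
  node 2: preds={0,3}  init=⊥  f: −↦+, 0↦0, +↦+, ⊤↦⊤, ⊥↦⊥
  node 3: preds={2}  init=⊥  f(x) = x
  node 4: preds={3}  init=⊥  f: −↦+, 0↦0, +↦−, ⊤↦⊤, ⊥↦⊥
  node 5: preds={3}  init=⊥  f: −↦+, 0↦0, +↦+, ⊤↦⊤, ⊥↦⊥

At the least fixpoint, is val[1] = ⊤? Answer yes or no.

Iteration log — 15 steps:
  step 1. node 0  ⊔preds=⊥  new=−  stable
  step 2. node 1  ⊔preds=⊥  new=−  stable
  step 3. node 2  ⊔preds=−  new=+  old=⊥  +wl: 1
  step 4. node 3  ⊔preds=+  new=+  old=⊥  +wl: 0,2
  step 5. node 4  ⊔preds=+  new=−  old=⊥  +wl: 
  step 6. node 5  ⊔preds=+  new=+  old=⊥  +wl: 
  step 7. node 1  ⊔preds=+  new=⊤  old=−  +wl: 
  step 8. node 0  ⊔preds=+  new=−  stable
  step 9. node 2  ⊔preds=⊤  new=⊤  old=+  +wl: 1,3
  step 10. node 1  ⊔preds=⊤  new=⊤  stable
  step 11. node 3  ⊔preds=⊤  new=⊤  old=+  +wl: 0,2,4,5
  step 12. node 0  ⊔preds=⊤  new=⊤  old=−  +wl: 
  step 13. node 2  ⊔preds=⊤  new=⊤  stable
  step 14. node 4  ⊔preds=⊤  new=⊤  old=−  +wl: 
  step 15. node 5  ⊔preds=⊤  new=⊤  old=+  +wl: 

Least fixpoint reached:
  node 0: ⊤
  node 1: ⊤
  node 2: ⊤
  node 3: ⊤
  node 4: ⊤
  node 5: ⊤

yes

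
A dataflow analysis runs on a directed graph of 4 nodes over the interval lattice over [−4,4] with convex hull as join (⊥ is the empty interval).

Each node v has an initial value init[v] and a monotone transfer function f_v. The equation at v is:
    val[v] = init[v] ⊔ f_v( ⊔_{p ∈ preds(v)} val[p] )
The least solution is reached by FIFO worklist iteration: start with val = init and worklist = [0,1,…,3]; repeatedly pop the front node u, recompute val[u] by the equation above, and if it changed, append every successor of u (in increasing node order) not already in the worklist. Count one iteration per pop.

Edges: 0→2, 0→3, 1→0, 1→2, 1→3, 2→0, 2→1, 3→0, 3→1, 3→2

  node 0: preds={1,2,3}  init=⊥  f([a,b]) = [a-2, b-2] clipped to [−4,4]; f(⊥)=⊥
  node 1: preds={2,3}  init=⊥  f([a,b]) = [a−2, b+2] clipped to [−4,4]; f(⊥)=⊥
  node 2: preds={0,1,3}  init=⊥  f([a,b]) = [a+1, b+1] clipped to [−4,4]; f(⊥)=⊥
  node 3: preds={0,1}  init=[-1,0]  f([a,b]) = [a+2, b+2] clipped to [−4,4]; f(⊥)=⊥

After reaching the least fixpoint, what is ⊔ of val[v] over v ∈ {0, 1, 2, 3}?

Trace (11 dequeues):
  [1] u=0 | in [-1,0] | out [-3,-2] | prev ⊥ | push {}
  [2] u=1 | in [-1,0] | out [-3,2] | prev ⊥ | push {0}
  [3] u=2 | in [-3,2] | out [-2,3] | prev ⊥ | push {1}
  [4] u=3 | in [-3,2] | out [-1,4] | prev [-1,0] | push {2}
  [5] u=0 | in [-3,4] | out [-4,2] | prev [-3,-2] | push {3}
  [6] u=1 | in [-2,4] | out [-4,4] | prev [-3,2] | push {0}
  [7] u=2 | in [-4,4] | out [-3,4] | prev [-2,3] | push {1}
  [8] u=3 | in [-4,4] | out [-2,4] | prev [-1,4] | push {2}
  [9] u=0 | in [-4,4] | out [-4,2] | ==
  [10] u=1 | in [-3,4] | out [-4,4] | ==
  [11] u=2 | in [-4,4] | out [-3,4] | ==

Converged values:
  [0] [-4,2]
  [1] [-4,4]
  [2] [-3,4]
  [3] [-2,4]

[-4,4]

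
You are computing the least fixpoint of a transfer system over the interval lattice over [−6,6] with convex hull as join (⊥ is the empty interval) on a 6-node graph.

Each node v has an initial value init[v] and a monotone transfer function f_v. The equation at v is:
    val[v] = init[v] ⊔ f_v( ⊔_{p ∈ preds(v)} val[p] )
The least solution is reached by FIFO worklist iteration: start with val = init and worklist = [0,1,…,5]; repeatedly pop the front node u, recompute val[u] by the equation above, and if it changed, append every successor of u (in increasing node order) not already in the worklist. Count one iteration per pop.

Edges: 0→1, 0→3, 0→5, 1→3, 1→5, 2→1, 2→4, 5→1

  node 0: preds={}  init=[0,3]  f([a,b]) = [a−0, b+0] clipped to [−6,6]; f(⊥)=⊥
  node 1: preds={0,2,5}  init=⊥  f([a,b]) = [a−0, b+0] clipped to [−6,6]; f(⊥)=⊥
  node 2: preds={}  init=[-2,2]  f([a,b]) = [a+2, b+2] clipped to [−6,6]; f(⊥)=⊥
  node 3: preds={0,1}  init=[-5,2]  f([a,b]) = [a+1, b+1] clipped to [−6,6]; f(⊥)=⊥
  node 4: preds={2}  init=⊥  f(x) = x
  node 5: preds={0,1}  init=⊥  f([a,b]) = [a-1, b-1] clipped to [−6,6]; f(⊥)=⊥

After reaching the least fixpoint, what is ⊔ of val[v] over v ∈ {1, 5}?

Worklist (18 pops):
  #1 pop 0: in=⊥ → [0,3] (no change)
  #2 pop 1: in=[-2,3] → [-2,3] (was ⊥); enqueue []
  #3 pop 2: in=⊥ → [-2,2] (no change)
  #4 pop 3: in=[-2,3] → [-5,4] (was [-5,2]); enqueue []
  #5 pop 4: in=[-2,2] → [-2,2] (was ⊥); enqueue []
  #6 pop 5: in=[-2,3] → [-3,2] (was ⊥); enqueue [1]
  #7 pop 1: in=[-3,3] → [-3,3] (was [-2,3]); enqueue [3,5]
  #8 pop 3: in=[-3,3] → [-5,4] (no change)
  #9 pop 5: in=[-3,3] → [-4,2] (was [-3,2]); enqueue [1]
  #10 pop 1: in=[-4,3] → [-4,3] (was [-3,3]); enqueue [3,5]
  #11 pop 3: in=[-4,3] → [-5,4] (no change)
  #12 pop 5: in=[-4,3] → [-5,2] (was [-4,2]); enqueue [1]
  #13 pop 1: in=[-5,3] → [-5,3] (was [-4,3]); enqueue [3,5]
  #14 pop 3: in=[-5,3] → [-5,4] (no change)
  #15 pop 5: in=[-5,3] → [-6,2] (was [-5,2]); enqueue [1]
  #16 pop 1: in=[-6,3] → [-6,3] (was [-5,3]); enqueue [3,5]
  #17 pop 3: in=[-6,3] → [-5,4] (no change)
  #18 pop 5: in=[-6,3] → [-6,2] (no change)

Fixpoint:
  val[0] = [0,3]
  val[1] = [-6,3]
  val[2] = [-2,2]
  val[3] = [-5,4]
  val[4] = [-2,2]
  val[5] = [-6,2]

[-6,3]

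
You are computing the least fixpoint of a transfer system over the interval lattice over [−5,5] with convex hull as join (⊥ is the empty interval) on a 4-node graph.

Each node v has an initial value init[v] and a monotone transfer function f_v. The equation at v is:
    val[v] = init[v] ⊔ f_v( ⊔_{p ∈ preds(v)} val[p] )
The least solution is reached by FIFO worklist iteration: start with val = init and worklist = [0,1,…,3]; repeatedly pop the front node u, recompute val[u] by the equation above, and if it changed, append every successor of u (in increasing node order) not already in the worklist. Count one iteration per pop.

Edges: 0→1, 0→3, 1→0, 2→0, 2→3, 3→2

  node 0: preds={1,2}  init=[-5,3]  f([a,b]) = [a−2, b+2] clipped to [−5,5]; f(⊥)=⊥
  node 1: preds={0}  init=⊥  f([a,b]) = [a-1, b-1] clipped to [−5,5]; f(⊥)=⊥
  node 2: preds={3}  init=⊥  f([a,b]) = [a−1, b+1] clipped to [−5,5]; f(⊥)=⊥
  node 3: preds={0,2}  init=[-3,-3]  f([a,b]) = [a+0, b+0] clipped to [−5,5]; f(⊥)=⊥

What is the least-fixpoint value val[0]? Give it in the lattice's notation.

Trace (14 dequeues):
  [1] u=0 | in ⊥ | out [-5,3] | ==
  [2] u=1 | in [-5,3] | out [-5,2] | prev ⊥ | push {0}
  [3] u=2 | in [-3,-3] | out [-4,-2] | prev ⊥ | push {}
  [4] u=3 | in [-5,3] | out [-5,3] | prev [-3,-3] | push {2}
  [5] u=0 | in [-5,2] | out [-5,4] | prev [-5,3] | push {1,3}
  [6] u=2 | in [-5,3] | out [-5,4] | prev [-4,-2] | push {0}
  [7] u=1 | in [-5,4] | out [-5,3] | prev [-5,2] | push {}
  [8] u=3 | in [-5,4] | out [-5,4] | prev [-5,3] | push {2}
  [9] u=0 | in [-5,4] | out [-5,5] | prev [-5,4] | push {1,3}
  [10] u=2 | in [-5,4] | out [-5,5] | prev [-5,4] | push {0}
  [11] u=1 | in [-5,5] | out [-5,4] | prev [-5,3] | push {}
  [12] u=3 | in [-5,5] | out [-5,5] | prev [-5,4] | push {2}
  [13] u=0 | in [-5,5] | out [-5,5] | ==
  [14] u=2 | in [-5,5] | out [-5,5] | ==

Converged values:
  [0] [-5,5]
  [1] [-5,4]
  [2] [-5,5]
  [3] [-5,5]

[-5,5]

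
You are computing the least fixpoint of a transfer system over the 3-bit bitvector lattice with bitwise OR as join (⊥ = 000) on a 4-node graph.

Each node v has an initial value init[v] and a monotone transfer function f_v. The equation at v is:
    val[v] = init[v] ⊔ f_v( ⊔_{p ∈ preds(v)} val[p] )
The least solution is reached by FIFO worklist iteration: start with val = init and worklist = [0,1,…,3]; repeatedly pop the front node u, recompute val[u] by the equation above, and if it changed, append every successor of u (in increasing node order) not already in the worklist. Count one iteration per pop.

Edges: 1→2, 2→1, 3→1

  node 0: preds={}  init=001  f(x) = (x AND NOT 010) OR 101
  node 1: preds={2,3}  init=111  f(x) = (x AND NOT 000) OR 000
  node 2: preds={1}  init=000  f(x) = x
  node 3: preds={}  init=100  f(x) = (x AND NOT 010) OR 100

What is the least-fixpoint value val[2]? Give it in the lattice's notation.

Worklist (5 pops):
  #1 pop 0: in=000 → 101 (was 001); enqueue []
  #2 pop 1: in=100 → 111 (no change)
  #3 pop 2: in=111 → 111 (was 000); enqueue [1]
  #4 pop 3: in=000 → 100 (no change)
  #5 pop 1: in=111 → 111 (no change)

Fixpoint:
  val[0] = 101
  val[1] = 111
  val[2] = 111
  val[3] = 100

111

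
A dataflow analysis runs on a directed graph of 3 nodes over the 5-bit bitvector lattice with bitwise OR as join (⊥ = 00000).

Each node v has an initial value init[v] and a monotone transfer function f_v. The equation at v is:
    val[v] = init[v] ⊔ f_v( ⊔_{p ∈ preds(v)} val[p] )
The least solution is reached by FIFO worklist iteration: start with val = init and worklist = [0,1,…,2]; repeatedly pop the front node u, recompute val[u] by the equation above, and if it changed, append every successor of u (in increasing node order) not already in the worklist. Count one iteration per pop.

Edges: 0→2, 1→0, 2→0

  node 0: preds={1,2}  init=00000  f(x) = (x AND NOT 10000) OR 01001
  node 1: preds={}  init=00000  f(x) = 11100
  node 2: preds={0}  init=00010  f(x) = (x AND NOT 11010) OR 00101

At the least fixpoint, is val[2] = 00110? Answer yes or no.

Worklist (5 pops):
  #1 pop 0: in=00010 → 01011 (was 00000); enqueue []
  #2 pop 1: in=00000 → 11100 (was 00000); enqueue [0]
  #3 pop 2: in=01011 → 00111 (was 00010); enqueue []
  #4 pop 0: in=11111 → 01111 (was 01011); enqueue [2]
  #5 pop 2: in=01111 → 00111 (no change)

Fixpoint:
  val[0] = 01111
  val[1] = 11100
  val[2] = 00111

no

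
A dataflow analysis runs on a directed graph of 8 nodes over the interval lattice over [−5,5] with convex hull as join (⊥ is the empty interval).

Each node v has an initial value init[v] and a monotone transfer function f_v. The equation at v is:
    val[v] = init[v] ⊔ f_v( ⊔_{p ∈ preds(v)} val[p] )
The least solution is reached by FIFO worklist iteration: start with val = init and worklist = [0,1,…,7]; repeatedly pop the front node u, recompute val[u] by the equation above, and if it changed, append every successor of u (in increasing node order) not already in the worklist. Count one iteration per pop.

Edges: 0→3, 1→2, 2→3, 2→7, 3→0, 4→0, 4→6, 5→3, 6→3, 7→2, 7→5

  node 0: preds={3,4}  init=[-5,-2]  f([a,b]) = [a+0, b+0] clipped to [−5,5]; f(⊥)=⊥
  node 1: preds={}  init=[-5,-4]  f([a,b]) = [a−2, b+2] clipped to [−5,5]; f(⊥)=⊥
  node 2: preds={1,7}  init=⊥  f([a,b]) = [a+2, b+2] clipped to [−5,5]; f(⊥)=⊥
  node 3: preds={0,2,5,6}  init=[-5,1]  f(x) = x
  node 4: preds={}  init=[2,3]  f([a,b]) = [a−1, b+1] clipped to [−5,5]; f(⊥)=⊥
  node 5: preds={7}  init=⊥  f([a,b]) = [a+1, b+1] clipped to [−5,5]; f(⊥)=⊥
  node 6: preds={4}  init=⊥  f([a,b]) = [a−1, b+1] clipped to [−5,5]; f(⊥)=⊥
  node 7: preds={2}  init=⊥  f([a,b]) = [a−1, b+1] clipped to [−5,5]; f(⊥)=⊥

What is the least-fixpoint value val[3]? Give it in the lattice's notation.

Iteration log — 25 steps:
  step 1. node 0  ⊔preds=[-5,3]  new=[-5,3]  old=[-5,-2]  +wl: 
  step 2. node 1  ⊔preds=⊥  new=[-5,-4]  stable
  step 3. node 2  ⊔preds=[-5,-4]  new=[-3,-2]  old=⊥  +wl: 
  step 4. node 3  ⊔preds=[-5,3]  new=[-5,3]  old=[-5,1]  +wl: 0
  step 5. node 4  ⊔preds=⊥  new=[2,3]  stable
  step 6. node 5  ⊔preds=⊥  new=⊥  stable
  step 7. node 6  ⊔preds=[2,3]  new=[1,4]  old=⊥  +wl: 3
  step 8. node 7  ⊔preds=[-3,-2]  new=[-4,-1]  old=⊥  +wl: 2,5
  step 9. node 0  ⊔preds=[-5,3]  new=[-5,3]  stable
  step 10. node 3  ⊔preds=[-5,4]  new=[-5,4]  old=[-5,3]  +wl: 0
  step 11. node 2  ⊔preds=[-5,-1]  new=[-3,1]  old=[-3,-2]  +wl: 3,7
  step 12. node 5  ⊔preds=[-4,-1]  new=[-3,0]  old=⊥  +wl: 
  step 13. node 0  ⊔preds=[-5,4]  new=[-5,4]  old=[-5,3]  +wl: 
  step 14. node 3  ⊔preds=[-5,4]  new=[-5,4]  stable
  step 15. node 7  ⊔preds=[-3,1]  new=[-4,2]  old=[-4,-1]  +wl: 2,5
  step 16. node 2  ⊔preds=[-5,2]  new=[-3,4]  old=[-3,1]  +wl: 3,7
  step 17. node 5  ⊔preds=[-4,2]  new=[-3,3]  old=[-3,0]  +wl: 
  step 18. node 3  ⊔preds=[-5,4]  new=[-5,4]  stable
  step 19. node 7  ⊔preds=[-3,4]  new=[-4,5]  old=[-4,2]  +wl: 2,5
  step 20. node 2  ⊔preds=[-5,5]  new=[-3,5]  old=[-3,4]  +wl: 3,7
  step 21. node 5  ⊔preds=[-4,5]  new=[-3,5]  old=[-3,3]  +wl: 
  step 22. node 3  ⊔preds=[-5,5]  new=[-5,5]  old=[-5,4]  +wl: 0
  step 23. node 7  ⊔preds=[-3,5]  new=[-4,5]  stable
  step 24. node 0  ⊔preds=[-5,5]  new=[-5,5]  old=[-5,4]  +wl: 3
  step 25. node 3  ⊔preds=[-5,5]  new=[-5,5]  stable

Least fixpoint reached:
  node 0: [-5,5]
  node 1: [-5,-4]
  node 2: [-3,5]
  node 3: [-5,5]
  node 4: [2,3]
  node 5: [-3,5]
  node 6: [1,4]
  node 7: [-4,5]

[-5,5]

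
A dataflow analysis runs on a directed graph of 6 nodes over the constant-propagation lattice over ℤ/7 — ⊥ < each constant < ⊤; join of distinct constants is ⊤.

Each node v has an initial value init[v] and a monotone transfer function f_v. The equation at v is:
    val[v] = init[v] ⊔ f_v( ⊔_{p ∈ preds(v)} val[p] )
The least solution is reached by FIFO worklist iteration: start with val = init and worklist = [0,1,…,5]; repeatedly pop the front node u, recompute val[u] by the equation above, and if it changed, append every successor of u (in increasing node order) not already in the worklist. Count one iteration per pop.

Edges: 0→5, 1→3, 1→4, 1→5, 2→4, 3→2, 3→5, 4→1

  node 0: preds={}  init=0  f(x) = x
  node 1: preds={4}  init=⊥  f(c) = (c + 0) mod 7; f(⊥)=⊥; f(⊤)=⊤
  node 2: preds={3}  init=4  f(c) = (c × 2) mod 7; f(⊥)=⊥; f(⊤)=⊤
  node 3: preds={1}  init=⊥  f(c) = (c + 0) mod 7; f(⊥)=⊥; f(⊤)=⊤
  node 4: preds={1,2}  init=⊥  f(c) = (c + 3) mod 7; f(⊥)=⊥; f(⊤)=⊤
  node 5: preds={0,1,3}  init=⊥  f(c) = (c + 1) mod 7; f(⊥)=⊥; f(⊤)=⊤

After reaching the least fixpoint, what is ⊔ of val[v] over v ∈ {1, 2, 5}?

Worklist (16 pops):
  #1 pop 0: in=⊥ → 0 (no change)
  #2 pop 1: in=⊥ → ⊥ (no change)
  #3 pop 2: in=⊥ → 4 (no change)
  #4 pop 3: in=⊥ → ⊥ (no change)
  #5 pop 4: in=4 → 0 (was ⊥); enqueue [1]
  #6 pop 5: in=0 → 1 (was ⊥); enqueue []
  #7 pop 1: in=0 → 0 (was ⊥); enqueue [3,4,5]
  #8 pop 3: in=0 → 0 (was ⊥); enqueue [2]
  #9 pop 4: in=⊤ → ⊤ (was 0); enqueue [1]
  #10 pop 5: in=0 → 1 (no change)
  #11 pop 2: in=0 → ⊤ (was 4); enqueue [4]
  #12 pop 1: in=⊤ → ⊤ (was 0); enqueue [3,5]
  #13 pop 4: in=⊤ → ⊤ (no change)
  #14 pop 3: in=⊤ → ⊤ (was 0); enqueue [2]
  #15 pop 5: in=⊤ → ⊤ (was 1); enqueue []
  #16 pop 2: in=⊤ → ⊤ (no change)

Fixpoint:
  val[0] = 0
  val[1] = ⊤
  val[2] = ⊤
  val[3] = ⊤
  val[4] = ⊤
  val[5] = ⊤

⊤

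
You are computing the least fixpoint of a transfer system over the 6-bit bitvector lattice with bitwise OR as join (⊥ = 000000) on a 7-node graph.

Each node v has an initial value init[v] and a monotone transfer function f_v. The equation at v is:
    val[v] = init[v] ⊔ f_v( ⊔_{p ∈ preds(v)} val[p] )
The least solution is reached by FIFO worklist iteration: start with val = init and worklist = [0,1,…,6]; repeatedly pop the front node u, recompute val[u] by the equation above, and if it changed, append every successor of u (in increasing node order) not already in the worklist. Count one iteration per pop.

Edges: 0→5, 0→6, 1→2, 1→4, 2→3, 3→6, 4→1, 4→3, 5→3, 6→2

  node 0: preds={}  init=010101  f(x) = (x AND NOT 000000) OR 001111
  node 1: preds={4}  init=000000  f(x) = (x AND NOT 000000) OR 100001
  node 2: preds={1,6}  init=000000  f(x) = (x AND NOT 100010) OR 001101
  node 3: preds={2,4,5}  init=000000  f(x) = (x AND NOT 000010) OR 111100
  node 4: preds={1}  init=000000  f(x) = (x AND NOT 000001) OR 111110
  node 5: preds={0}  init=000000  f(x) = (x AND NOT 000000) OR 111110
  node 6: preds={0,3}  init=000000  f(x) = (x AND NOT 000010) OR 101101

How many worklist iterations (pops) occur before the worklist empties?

Iteration log — 12 steps:
  step 1. node 0  ⊔preds=000000  new=011111  old=010101  +wl: 
  step 2. node 1  ⊔preds=000000  new=100001  old=000000  +wl: 
  step 3. node 2  ⊔preds=100001  new=001101  old=000000  +wl: 
  step 4. node 3  ⊔preds=001101  new=111101  old=000000  +wl: 
  step 5. node 4  ⊔preds=100001  new=111110  old=000000  +wl: 1,3
  step 6. node 5  ⊔preds=011111  new=111111  old=000000  +wl: 
  step 7. node 6  ⊔preds=111111  new=111101  old=000000  +wl: 2
  step 8. node 1  ⊔preds=111110  new=111111  old=100001  +wl: 4
  step 9. node 3  ⊔preds=111111  new=111101  stable
  step 10. node 2  ⊔preds=111111  new=011101  old=001101  +wl: 3
  step 11. node 4  ⊔preds=111111  new=111110  stable
  step 12. node 3  ⊔preds=111111  new=111101  stable

Least fixpoint reached:
  node 0: 011111
  node 1: 111111
  node 2: 011101
  node 3: 111101
  node 4: 111110
  node 5: 111111
  node 6: 111101

12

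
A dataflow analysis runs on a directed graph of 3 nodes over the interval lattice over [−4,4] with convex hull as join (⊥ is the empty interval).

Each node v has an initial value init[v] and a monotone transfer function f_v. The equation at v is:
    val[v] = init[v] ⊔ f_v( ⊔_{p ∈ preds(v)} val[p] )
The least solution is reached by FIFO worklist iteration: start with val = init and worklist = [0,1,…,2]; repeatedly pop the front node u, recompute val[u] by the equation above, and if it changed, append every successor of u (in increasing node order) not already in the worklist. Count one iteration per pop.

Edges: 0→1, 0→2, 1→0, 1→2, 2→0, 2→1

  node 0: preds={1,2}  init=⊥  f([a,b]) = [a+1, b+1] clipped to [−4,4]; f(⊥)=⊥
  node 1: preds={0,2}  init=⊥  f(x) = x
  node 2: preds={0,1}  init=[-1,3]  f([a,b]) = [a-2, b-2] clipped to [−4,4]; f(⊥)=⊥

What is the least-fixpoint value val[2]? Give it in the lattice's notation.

Iteration log — 10 steps:
  step 1. node 0  ⊔preds=[-1,3]  new=[0,4]  old=⊥  +wl: 
  step 2. node 1  ⊔preds=[-1,4]  new=[-1,4]  old=⊥  +wl: 0
  step 3. node 2  ⊔preds=[-1,4]  new=[-3,3]  old=[-1,3]  +wl: 1
  step 4. node 0  ⊔preds=[-3,4]  new=[-2,4]  old=[0,4]  +wl: 2
  step 5. node 1  ⊔preds=[-3,4]  new=[-3,4]  old=[-1,4]  +wl: 0
  step 6. node 2  ⊔preds=[-3,4]  new=[-4,3]  old=[-3,3]  +wl: 1
  step 7. node 0  ⊔preds=[-4,4]  new=[-3,4]  old=[-2,4]  +wl: 2
  step 8. node 1  ⊔preds=[-4,4]  new=[-4,4]  old=[-3,4]  +wl: 0
  step 9. node 2  ⊔preds=[-4,4]  new=[-4,3]  stable
  step 10. node 0  ⊔preds=[-4,4]  new=[-3,4]  stable

Least fixpoint reached:
  node 0: [-3,4]
  node 1: [-4,4]
  node 2: [-4,3]

[-4,3]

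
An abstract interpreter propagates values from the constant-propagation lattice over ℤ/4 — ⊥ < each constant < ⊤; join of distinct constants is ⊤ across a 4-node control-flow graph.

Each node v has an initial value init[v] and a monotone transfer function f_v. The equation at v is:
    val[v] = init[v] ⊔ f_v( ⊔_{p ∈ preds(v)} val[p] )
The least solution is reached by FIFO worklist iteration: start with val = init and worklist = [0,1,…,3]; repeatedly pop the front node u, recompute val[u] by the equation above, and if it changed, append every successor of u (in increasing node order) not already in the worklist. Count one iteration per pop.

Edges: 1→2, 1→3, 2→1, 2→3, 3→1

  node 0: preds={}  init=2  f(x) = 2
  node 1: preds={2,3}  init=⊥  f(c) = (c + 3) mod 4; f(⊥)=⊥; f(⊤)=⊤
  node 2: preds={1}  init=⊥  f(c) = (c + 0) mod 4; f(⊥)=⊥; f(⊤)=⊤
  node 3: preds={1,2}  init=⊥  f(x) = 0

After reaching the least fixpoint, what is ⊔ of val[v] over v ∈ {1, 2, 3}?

⊤

Iteration log — 11 steps:
  step 1. node 0  ⊔preds=⊥  new=2  stable
  step 2. node 1  ⊔preds=⊥  new=⊥  stable
  step 3. node 2  ⊔preds=⊥  new=⊥  stable
  step 4. node 3  ⊔preds=⊥  new=0  old=⊥  +wl: 1
  step 5. node 1  ⊔preds=0  new=3  old=⊥  +wl: 2,3
  step 6. node 2  ⊔preds=3  new=3  old=⊥  +wl: 1
  step 7. node 3  ⊔preds=3  new=0  stable
  step 8. node 1  ⊔preds=⊤  new=⊤  old=3  +wl: 2,3
  step 9. node 2  ⊔preds=⊤  new=⊤  old=3  +wl: 1
  step 10. node 3  ⊔preds=⊤  new=0  stable
  step 11. node 1  ⊔preds=⊤  new=⊤  stable

Least fixpoint reached:
  node 0: 2
  node 1: ⊤
  node 2: ⊤
  node 3: 0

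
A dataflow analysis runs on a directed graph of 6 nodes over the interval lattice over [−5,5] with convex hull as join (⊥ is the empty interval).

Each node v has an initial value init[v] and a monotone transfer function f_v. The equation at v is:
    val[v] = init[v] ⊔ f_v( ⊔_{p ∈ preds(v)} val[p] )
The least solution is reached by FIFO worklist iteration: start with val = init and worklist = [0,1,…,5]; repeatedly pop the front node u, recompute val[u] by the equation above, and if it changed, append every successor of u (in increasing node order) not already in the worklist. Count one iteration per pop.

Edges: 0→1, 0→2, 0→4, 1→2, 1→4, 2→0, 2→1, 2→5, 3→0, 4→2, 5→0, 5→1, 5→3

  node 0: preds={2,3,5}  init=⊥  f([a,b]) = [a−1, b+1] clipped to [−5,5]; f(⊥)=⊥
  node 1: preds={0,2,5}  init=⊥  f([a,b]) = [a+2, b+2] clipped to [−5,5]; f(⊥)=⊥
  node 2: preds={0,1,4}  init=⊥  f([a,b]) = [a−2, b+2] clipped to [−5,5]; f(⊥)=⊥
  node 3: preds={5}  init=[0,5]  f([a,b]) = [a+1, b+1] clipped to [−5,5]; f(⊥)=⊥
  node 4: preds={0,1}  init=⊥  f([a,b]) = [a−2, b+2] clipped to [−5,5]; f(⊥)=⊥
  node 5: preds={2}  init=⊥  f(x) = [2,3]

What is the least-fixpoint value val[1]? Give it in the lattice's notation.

Worklist (16 pops):
  #1 pop 0: in=[0,5] → [-1,5] (was ⊥); enqueue []
  #2 pop 1: in=[-1,5] → [1,5] (was ⊥); enqueue []
  #3 pop 2: in=[-1,5] → [-3,5] (was ⊥); enqueue [0,1]
  #4 pop 3: in=⊥ → [0,5] (no change)
  #5 pop 4: in=[-1,5] → [-3,5] (was ⊥); enqueue [2]
  #6 pop 5: in=[-3,5] → [2,3] (was ⊥); enqueue [3]
  #7 pop 0: in=[-3,5] → [-4,5] (was [-1,5]); enqueue [4]
  #8 pop 1: in=[-4,5] → [-2,5] (was [1,5]); enqueue []
  #9 pop 2: in=[-4,5] → [-5,5] (was [-3,5]); enqueue [0,1,5]
  #10 pop 3: in=[2,3] → [0,5] (no change)
  #11 pop 4: in=[-4,5] → [-5,5] (was [-3,5]); enqueue [2]
  #12 pop 0: in=[-5,5] → [-5,5] (was [-4,5]); enqueue [4]
  #13 pop 1: in=[-5,5] → [-3,5] (was [-2,5]); enqueue []
  #14 pop 5: in=[-5,5] → [2,3] (no change)
  #15 pop 2: in=[-5,5] → [-5,5] (no change)
  #16 pop 4: in=[-5,5] → [-5,5] (no change)

Fixpoint:
  val[0] = [-5,5]
  val[1] = [-3,5]
  val[2] = [-5,5]
  val[3] = [0,5]
  val[4] = [-5,5]
  val[5] = [2,3]

[-3,5]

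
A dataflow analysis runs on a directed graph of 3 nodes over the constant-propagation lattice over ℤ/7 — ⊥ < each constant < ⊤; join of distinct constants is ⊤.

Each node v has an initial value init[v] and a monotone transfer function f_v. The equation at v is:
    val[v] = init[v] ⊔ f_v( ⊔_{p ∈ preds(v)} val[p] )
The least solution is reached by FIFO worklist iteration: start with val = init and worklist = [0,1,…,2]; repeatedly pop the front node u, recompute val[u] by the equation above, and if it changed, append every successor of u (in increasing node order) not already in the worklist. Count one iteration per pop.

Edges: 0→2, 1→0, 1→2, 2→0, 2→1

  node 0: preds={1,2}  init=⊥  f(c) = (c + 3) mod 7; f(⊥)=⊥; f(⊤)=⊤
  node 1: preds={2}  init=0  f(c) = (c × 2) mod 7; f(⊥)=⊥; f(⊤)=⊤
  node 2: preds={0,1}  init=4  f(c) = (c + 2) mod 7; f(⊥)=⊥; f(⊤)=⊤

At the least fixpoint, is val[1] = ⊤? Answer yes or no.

yes

Trace (5 dequeues):
  [1] u=0 | in ⊤ | out ⊤ | prev ⊥ | push {}
  [2] u=1 | in 4 | out ⊤ | prev 0 | push {0}
  [3] u=2 | in ⊤ | out ⊤ | prev 4 | push {1}
  [4] u=0 | in ⊤ | out ⊤ | ==
  [5] u=1 | in ⊤ | out ⊤ | ==

Converged values:
  [0] ⊤
  [1] ⊤
  [2] ⊤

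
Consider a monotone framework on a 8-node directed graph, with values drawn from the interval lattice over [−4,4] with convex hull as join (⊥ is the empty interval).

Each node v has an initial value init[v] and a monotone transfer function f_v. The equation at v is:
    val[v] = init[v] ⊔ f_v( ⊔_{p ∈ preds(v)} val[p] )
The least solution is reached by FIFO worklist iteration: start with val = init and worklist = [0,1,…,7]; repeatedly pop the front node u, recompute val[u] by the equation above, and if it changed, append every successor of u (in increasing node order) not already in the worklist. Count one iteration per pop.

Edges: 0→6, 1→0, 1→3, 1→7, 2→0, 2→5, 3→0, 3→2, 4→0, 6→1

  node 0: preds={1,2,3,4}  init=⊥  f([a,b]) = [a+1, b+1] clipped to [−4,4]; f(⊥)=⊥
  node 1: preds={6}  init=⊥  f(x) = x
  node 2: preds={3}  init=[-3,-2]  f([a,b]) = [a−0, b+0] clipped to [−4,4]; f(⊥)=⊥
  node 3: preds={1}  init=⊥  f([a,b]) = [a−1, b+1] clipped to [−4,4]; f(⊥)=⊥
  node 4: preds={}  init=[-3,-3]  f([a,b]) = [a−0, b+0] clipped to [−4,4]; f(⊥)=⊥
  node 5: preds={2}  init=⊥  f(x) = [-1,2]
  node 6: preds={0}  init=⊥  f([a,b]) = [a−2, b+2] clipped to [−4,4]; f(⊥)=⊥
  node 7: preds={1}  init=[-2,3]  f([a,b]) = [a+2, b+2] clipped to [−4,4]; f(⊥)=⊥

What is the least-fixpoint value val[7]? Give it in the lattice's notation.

[-2,4]

Trace (26 dequeues):
  [1] u=0 | in [-3,-2] | out [-2,-1] | prev ⊥ | push {}
  [2] u=1 | in ⊥ | out ⊥ | ==
  [3] u=2 | in ⊥ | out [-3,-2] | ==
  [4] u=3 | in ⊥ | out ⊥ | ==
  [5] u=4 | in ⊥ | out [-3,-3] | ==
  [6] u=5 | in [-3,-2] | out [-1,2] | prev ⊥ | push {}
  [7] u=6 | in [-2,-1] | out [-4,1] | prev ⊥ | push {1}
  [8] u=7 | in ⊥ | out [-2,3] | ==
  [9] u=1 | in [-4,1] | out [-4,1] | prev ⊥ | push {0,3,7}
  [10] u=0 | in [-4,1] | out [-3,2] | prev [-2,-1] | push {6}
  [11] u=3 | in [-4,1] | out [-4,2] | prev ⊥ | push {0,2}
  [12] u=7 | in [-4,1] | out [-2,3] | ==
  [13] u=6 | in [-3,2] | out [-4,4] | prev [-4,1] | push {1}
  [14] u=0 | in [-4,2] | out [-3,3] | prev [-3,2] | push {6}
  [15] u=2 | in [-4,2] | out [-4,2] | prev [-3,-2] | push {0,5}
  [16] u=1 | in [-4,4] | out [-4,4] | prev [-4,1] | push {3,7}
  [17] u=6 | in [-3,3] | out [-4,4] | ==
  [18] u=0 | in [-4,4] | out [-3,4] | prev [-3,3] | push {6}
  [19] u=5 | in [-4,2] | out [-1,2] | ==
  [20] u=3 | in [-4,4] | out [-4,4] | prev [-4,2] | push {0,2}
  [21] u=7 | in [-4,4] | out [-2,4] | prev [-2,3] | push {}
  [22] u=6 | in [-3,4] | out [-4,4] | ==
  [23] u=0 | in [-4,4] | out [-3,4] | ==
  [24] u=2 | in [-4,4] | out [-4,4] | prev [-4,2] | push {0,5}
  [25] u=0 | in [-4,4] | out [-3,4] | ==
  [26] u=5 | in [-4,4] | out [-1,2] | ==

Converged values:
  [0] [-3,4]
  [1] [-4,4]
  [2] [-4,4]
  [3] [-4,4]
  [4] [-3,-3]
  [5] [-1,2]
  [6] [-4,4]
  [7] [-2,4]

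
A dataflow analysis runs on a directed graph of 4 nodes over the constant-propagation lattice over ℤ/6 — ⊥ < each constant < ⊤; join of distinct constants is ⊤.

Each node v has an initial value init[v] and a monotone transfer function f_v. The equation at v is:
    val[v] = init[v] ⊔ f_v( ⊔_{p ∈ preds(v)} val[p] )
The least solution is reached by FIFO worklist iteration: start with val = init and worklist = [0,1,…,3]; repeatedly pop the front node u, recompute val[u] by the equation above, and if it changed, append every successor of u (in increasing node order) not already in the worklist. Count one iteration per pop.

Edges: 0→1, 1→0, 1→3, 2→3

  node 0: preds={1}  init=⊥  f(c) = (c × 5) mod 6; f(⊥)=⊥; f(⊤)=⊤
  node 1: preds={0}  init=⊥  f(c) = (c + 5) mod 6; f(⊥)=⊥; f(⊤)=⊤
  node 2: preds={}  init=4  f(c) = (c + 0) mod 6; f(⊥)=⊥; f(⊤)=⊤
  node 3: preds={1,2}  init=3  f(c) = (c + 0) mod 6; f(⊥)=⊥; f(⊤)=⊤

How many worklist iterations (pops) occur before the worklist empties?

4

Iteration log — 4 steps:
  step 1. node 0  ⊔preds=⊥  new=⊥  stable
  step 2. node 1  ⊔preds=⊥  new=⊥  stable
  step 3. node 2  ⊔preds=⊥  new=4  stable
  step 4. node 3  ⊔preds=4  new=⊤  old=3  +wl: 

Least fixpoint reached:
  node 0: ⊥
  node 1: ⊥
  node 2: 4
  node 3: ⊤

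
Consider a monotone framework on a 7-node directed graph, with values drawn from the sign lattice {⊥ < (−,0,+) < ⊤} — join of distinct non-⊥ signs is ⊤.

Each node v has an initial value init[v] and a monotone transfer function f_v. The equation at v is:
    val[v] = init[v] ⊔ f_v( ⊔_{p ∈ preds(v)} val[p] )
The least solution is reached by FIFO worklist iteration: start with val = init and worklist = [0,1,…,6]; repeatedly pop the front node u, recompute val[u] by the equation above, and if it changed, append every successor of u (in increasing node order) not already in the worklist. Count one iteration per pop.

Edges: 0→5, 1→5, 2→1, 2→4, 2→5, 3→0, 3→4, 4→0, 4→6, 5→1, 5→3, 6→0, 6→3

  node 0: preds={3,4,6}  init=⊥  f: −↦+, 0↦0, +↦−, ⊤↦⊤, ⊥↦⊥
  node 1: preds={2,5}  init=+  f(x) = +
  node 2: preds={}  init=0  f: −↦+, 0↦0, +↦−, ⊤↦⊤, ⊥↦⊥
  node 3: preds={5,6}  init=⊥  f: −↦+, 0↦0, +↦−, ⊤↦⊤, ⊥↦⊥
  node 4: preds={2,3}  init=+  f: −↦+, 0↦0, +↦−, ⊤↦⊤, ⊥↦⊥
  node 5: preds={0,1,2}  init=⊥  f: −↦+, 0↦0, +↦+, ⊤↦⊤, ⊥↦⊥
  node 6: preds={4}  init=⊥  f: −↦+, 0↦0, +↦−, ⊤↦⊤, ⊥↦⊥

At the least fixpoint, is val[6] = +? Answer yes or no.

Worklist (13 pops):
  #1 pop 0: in=+ → − (was ⊥); enqueue []
  #2 pop 1: in=0 → + (no change)
  #3 pop 2: in=⊥ → 0 (no change)
  #4 pop 3: in=⊥ → ⊥ (no change)
  #5 pop 4: in=0 → ⊤ (was +); enqueue [0]
  #6 pop 5: in=⊤ → ⊤ (was ⊥); enqueue [1,3]
  #7 pop 6: in=⊤ → ⊤ (was ⊥); enqueue []
  #8 pop 0: in=⊤ → ⊤ (was −); enqueue [5]
  #9 pop 1: in=⊤ → + (no change)
  #10 pop 3: in=⊤ → ⊤ (was ⊥); enqueue [0,4]
  #11 pop 5: in=⊤ → ⊤ (no change)
  #12 pop 0: in=⊤ → ⊤ (no change)
  #13 pop 4: in=⊤ → ⊤ (no change)

Fixpoint:
  val[0] = ⊤
  val[1] = +
  val[2] = 0
  val[3] = ⊤
  val[4] = ⊤
  val[5] = ⊤
  val[6] = ⊤

no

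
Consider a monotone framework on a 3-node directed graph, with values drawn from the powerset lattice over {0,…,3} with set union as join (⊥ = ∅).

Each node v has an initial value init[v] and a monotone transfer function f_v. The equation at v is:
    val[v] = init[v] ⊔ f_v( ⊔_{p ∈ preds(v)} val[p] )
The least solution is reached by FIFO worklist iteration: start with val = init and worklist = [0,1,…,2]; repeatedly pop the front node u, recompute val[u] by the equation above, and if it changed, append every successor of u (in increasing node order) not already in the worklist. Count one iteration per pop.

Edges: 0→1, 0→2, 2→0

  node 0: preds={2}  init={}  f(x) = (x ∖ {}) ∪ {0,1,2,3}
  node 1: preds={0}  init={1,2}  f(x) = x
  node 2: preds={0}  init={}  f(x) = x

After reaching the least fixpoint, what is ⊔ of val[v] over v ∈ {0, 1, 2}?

{0,1,2,3}

Trace (4 dequeues):
  [1] u=0 | in {} | out {0,1,2,3} | prev {} | push {}
  [2] u=1 | in {0,1,2,3} | out {0,1,2,3} | prev {1,2} | push {}
  [3] u=2 | in {0,1,2,3} | out {0,1,2,3} | prev {} | push {0}
  [4] u=0 | in {0,1,2,3} | out {0,1,2,3} | ==

Converged values:
  [0] {0,1,2,3}
  [1] {0,1,2,3}
  [2] {0,1,2,3}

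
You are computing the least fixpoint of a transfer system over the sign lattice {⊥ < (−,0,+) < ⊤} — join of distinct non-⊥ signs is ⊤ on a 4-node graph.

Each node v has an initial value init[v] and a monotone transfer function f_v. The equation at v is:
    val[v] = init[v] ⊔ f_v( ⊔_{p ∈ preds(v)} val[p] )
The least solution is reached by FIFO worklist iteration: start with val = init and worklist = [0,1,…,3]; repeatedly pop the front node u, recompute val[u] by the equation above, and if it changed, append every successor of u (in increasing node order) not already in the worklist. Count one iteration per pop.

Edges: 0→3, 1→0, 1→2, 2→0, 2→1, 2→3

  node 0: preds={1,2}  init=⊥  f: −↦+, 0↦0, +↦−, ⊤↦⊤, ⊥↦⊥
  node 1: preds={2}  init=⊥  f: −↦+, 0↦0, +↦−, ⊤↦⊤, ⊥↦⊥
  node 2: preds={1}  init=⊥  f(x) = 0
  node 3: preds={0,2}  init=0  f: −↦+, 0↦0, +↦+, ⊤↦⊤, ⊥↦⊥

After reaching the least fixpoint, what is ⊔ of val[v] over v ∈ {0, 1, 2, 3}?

0

Worklist (9 pops):
  #1 pop 0: in=⊥ → ⊥ (no change)
  #2 pop 1: in=⊥ → ⊥ (no change)
  #3 pop 2: in=⊥ → 0 (was ⊥); enqueue [0,1]
  #4 pop 3: in=0 → 0 (no change)
  #5 pop 0: in=0 → 0 (was ⊥); enqueue [3]
  #6 pop 1: in=0 → 0 (was ⊥); enqueue [0,2]
  #7 pop 3: in=0 → 0 (no change)
  #8 pop 0: in=0 → 0 (no change)
  #9 pop 2: in=0 → 0 (no change)

Fixpoint:
  val[0] = 0
  val[1] = 0
  val[2] = 0
  val[3] = 0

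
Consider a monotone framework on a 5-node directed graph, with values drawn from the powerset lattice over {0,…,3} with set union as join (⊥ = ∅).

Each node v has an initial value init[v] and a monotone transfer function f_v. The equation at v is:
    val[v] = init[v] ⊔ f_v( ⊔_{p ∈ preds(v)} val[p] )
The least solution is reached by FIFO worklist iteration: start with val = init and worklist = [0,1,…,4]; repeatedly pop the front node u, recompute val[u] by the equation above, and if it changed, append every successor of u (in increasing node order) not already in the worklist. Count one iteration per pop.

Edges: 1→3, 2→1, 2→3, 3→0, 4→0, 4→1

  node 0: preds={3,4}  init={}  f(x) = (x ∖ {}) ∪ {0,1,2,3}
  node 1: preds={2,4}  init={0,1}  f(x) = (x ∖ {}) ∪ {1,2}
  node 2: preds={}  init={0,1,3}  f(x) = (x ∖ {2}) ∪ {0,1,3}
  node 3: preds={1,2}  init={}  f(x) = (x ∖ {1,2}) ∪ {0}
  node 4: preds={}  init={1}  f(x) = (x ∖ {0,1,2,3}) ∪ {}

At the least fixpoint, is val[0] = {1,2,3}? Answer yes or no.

Trace (6 dequeues):
  [1] u=0 | in {1} | out {0,1,2,3} | prev {} | push {}
  [2] u=1 | in {0,1,3} | out {0,1,2,3} | prev {0,1} | push {}
  [3] u=2 | in {} | out {0,1,3} | ==
  [4] u=3 | in {0,1,2,3} | out {0,3} | prev {} | push {0}
  [5] u=4 | in {} | out {1} | ==
  [6] u=0 | in {0,1,3} | out {0,1,2,3} | ==

Converged values:
  [0] {0,1,2,3}
  [1] {0,1,2,3}
  [2] {0,1,3}
  [3] {0,3}
  [4] {1}

no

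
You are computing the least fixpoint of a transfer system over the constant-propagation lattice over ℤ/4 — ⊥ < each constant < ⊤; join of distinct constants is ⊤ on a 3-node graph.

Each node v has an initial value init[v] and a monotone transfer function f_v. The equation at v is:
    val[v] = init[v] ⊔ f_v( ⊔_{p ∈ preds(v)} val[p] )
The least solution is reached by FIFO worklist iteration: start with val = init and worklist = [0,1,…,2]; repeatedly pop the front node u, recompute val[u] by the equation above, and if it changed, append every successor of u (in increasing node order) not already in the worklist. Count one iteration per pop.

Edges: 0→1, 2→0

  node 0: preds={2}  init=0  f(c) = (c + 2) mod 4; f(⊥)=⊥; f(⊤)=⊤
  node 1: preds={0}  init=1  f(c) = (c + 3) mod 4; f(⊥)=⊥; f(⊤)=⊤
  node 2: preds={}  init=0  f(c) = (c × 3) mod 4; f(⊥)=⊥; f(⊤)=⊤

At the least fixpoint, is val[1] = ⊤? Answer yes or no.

yes

Trace (3 dequeues):
  [1] u=0 | in 0 | out ⊤ | prev 0 | push {}
  [2] u=1 | in ⊤ | out ⊤ | prev 1 | push {}
  [3] u=2 | in ⊥ | out 0 | ==

Converged values:
  [0] ⊤
  [1] ⊤
  [2] 0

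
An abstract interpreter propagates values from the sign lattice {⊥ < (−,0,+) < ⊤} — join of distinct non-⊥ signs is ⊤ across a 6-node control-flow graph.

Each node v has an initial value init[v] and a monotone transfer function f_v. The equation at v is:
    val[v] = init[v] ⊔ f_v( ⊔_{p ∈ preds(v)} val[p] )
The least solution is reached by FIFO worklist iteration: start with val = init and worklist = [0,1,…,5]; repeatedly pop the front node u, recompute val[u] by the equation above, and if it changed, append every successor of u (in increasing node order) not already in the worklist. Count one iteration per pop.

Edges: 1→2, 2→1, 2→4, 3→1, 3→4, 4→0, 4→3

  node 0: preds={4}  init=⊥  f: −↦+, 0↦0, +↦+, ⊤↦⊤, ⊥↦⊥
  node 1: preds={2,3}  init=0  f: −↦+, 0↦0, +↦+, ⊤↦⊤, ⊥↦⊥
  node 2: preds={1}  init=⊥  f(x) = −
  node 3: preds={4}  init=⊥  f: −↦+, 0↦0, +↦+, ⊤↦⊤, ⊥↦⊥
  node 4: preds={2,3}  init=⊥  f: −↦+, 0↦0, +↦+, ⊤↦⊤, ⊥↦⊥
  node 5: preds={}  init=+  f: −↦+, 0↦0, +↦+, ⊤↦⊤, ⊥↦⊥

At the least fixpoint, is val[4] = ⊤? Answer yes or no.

Worklist (16 pops):
  #1 pop 0: in=⊥ → ⊥ (no change)
  #2 pop 1: in=⊥ → 0 (no change)
  #3 pop 2: in=0 → − (was ⊥); enqueue [1]
  #4 pop 3: in=⊥ → ⊥ (no change)
  #5 pop 4: in=− → + (was ⊥); enqueue [0,3]
  #6 pop 5: in=⊥ → + (no change)
  #7 pop 1: in=− → ⊤ (was 0); enqueue [2]
  #8 pop 0: in=+ → + (was ⊥); enqueue []
  #9 pop 3: in=+ → + (was ⊥); enqueue [1,4]
  #10 pop 2: in=⊤ → − (no change)
  #11 pop 1: in=⊤ → ⊤ (no change)
  #12 pop 4: in=⊤ → ⊤ (was +); enqueue [0,3]
  #13 pop 0: in=⊤ → ⊤ (was +); enqueue []
  #14 pop 3: in=⊤ → ⊤ (was +); enqueue [1,4]
  #15 pop 1: in=⊤ → ⊤ (no change)
  #16 pop 4: in=⊤ → ⊤ (no change)

Fixpoint:
  val[0] = ⊤
  val[1] = ⊤
  val[2] = −
  val[3] = ⊤
  val[4] = ⊤
  val[5] = +

yes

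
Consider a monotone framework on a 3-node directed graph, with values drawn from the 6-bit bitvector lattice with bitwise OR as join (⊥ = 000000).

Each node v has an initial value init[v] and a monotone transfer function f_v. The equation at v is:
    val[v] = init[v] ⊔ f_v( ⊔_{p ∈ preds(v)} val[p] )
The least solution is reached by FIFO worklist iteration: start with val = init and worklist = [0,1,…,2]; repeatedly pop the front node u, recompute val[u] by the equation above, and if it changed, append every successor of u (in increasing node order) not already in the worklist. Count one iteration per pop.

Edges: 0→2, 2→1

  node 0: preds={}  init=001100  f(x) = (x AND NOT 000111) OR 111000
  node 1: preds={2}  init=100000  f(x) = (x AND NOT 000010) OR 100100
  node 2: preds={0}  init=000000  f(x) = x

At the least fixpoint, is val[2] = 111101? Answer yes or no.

no

Worklist (4 pops):
  #1 pop 0: in=000000 → 111100 (was 001100); enqueue []
  #2 pop 1: in=000000 → 100100 (was 100000); enqueue []
  #3 pop 2: in=111100 → 111100 (was 000000); enqueue [1]
  #4 pop 1: in=111100 → 111100 (was 100100); enqueue []

Fixpoint:
  val[0] = 111100
  val[1] = 111100
  val[2] = 111100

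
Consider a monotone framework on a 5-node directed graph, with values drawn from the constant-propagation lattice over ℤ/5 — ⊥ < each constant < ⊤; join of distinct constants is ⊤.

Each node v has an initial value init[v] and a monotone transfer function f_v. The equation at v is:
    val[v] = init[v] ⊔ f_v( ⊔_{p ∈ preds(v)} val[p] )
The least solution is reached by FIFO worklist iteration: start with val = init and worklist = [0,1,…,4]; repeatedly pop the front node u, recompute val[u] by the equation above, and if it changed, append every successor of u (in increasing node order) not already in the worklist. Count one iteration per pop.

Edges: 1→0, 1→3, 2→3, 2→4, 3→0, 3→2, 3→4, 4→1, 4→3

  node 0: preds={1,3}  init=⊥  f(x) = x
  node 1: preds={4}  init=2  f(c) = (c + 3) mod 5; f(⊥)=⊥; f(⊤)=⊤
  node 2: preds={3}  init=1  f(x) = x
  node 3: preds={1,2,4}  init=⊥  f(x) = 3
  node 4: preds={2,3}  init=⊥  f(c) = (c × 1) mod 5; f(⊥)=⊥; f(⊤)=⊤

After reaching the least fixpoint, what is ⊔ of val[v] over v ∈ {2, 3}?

Worklist (11 pops):
  #1 pop 0: in=2 → 2 (was ⊥); enqueue []
  #2 pop 1: in=⊥ → 2 (no change)
  #3 pop 2: in=⊥ → 1 (no change)
  #4 pop 3: in=⊤ → 3 (was ⊥); enqueue [0,2]
  #5 pop 4: in=⊤ → ⊤ (was ⊥); enqueue [1,3]
  #6 pop 0: in=⊤ → ⊤ (was 2); enqueue []
  #7 pop 2: in=3 → ⊤ (was 1); enqueue [4]
  #8 pop 1: in=⊤ → ⊤ (was 2); enqueue [0]
  #9 pop 3: in=⊤ → 3 (no change)
  #10 pop 4: in=⊤ → ⊤ (no change)
  #11 pop 0: in=⊤ → ⊤ (no change)

Fixpoint:
  val[0] = ⊤
  val[1] = ⊤
  val[2] = ⊤
  val[3] = 3
  val[4] = ⊤

⊤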